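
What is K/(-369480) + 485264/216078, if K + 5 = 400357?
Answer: 1933085068/1663260405 ≈ 1.1622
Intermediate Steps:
K = 400352 (K = -5 + 400357 = 400352)
K/(-369480) + 485264/216078 = 400352/(-369480) + 485264/216078 = 400352*(-1/369480) + 485264*(1/216078) = -50044/46185 + 242632/108039 = 1933085068/1663260405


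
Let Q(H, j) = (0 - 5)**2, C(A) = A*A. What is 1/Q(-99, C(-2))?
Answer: 1/25 ≈ 0.040000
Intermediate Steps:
C(A) = A**2
Q(H, j) = 25 (Q(H, j) = (-5)**2 = 25)
1/Q(-99, C(-2)) = 1/25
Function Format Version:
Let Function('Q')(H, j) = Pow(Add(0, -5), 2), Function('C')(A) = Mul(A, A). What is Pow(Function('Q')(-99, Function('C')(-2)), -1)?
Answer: Rational(1, 25) ≈ 0.040000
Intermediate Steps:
Function('C')(A) = Pow(A, 2)
Function('Q')(H, j) = 25 (Function('Q')(H, j) = Pow(-5, 2) = 25)
Pow(Function('Q')(-99, Function('C')(-2)), -1) = Pow(25, -1) = Rational(1, 25)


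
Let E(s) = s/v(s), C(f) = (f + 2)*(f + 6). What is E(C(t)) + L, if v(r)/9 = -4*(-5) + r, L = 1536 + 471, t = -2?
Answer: 2007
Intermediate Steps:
L = 2007
v(r) = 180 + 9*r (v(r) = 9*(-4*(-5) + r) = 9*(20 + r) = 180 + 9*r)
C(f) = (2 + f)*(6 + f)
E(s) = s/(180 + 9*s)
E(C(t)) + L = (12 + (-2)² + 8*(-2))/(9*(20 + (12 + (-2)² + 8*(-2)))) + 2007 = (12 + 4 - 16)/(9*(20 + (12 + 4 - 16))) + 2007 = (⅑)*0/(20 + 0) + 2007 = (⅑)*0/20 + 2007 = (⅑)*0*(1/20) + 2007 = 0 + 2007 = 2007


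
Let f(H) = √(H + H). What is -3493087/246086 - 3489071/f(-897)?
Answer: -3493087/246086 + 3489071*I*√1794/1794 ≈ -14.195 + 82376.0*I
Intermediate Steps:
f(H) = √2*√H (f(H) = √(2*H) = √2*√H)
-3493087/246086 - 3489071/f(-897) = -3493087/246086 - 3489071*(-I*√1794/1794) = -3493087/246086 - (-3489071)*I*√1794/1794 = -3493087/246086 + 3489071*I*√1794/1794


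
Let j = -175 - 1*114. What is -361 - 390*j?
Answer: 112349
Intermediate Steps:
j = -289 (j = -175 - 114 = -289)
-361 - 390*j = -361 - 390*(-289) = -361 + 112710 = 112349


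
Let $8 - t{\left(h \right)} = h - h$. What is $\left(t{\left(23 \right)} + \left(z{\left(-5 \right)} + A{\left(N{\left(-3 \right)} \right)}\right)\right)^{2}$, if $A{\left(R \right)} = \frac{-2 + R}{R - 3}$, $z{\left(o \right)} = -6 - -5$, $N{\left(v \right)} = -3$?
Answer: $\frac{2209}{36} \approx 61.361$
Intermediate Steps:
$z{\left(o \right)} = -1$ ($z{\left(o \right)} = -6 + 5 = -1$)
$t{\left(h \right)} = 8$ ($t{\left(h \right)} = 8 - \left(h - h\right) = 8 - 0 = 8 + 0 = 8$)
$A{\left(R \right)} = \frac{-2 + R}{-3 + R}$
$\left(t{\left(23 \right)} + \left(z{\left(-5 \right)} + A{\left(N{\left(-3 \right)} \right)}\right)\right)^{2} = \left(8 - \left(1 - \frac{-2 - 3}{-3 - 3}\right)\right)^{2} = \left(8 - \left(1 - \frac{1}{-6} \left(-5\right)\right)\right)^{2} = \left(8 - \frac{1}{6}\right)^{2} = \left(\frac{47}{6}\right)^{2} = \frac{2209}{36}$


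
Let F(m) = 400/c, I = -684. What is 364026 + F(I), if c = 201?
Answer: 73169626/201 ≈ 3.6403e+5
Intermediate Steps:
F(m) = 400/201
364026 + F(I) = 364026 + 400/201 = 73169626/201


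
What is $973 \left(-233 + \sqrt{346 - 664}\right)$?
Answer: $-226709 + 973 i \sqrt{318} \approx -2.2671 \cdot 10^{5} + 17351.0 i$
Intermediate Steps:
$973 \left(-233 + \sqrt{346 - 664}\right) = 973 \left(-233 + \sqrt{-318}\right) = 973 \left(-233 + i \sqrt{318}\right) = -226709 + 973 i \sqrt{318}$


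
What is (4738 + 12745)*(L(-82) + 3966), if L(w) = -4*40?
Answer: 66540298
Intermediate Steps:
L(w) = -160
(4738 + 12745)*(L(-82) + 3966) = (4738 + 12745)*(-160 + 3966) = 17483*3806 = 66540298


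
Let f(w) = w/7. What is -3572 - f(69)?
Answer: -25073/7 ≈ -3581.9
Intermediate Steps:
f(w) = w/7 (f(w) = w*(⅐) = w/7)
-3572 - f(69) = -3572 - 69/7 = -25073/7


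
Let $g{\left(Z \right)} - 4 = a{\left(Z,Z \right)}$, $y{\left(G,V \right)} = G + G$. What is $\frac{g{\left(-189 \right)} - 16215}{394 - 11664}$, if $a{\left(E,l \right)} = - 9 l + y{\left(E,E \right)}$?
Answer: $\frac{7444}{5635} \approx 1.321$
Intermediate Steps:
$y{\left(G,V \right)} = 2 G$
$a{\left(E,l \right)} = - 9 l + 2 E$
$g{\left(Z \right)} = 4 - 7 Z$ ($g{\left(Z \right)} = 4 + \left(- 9 Z + 2 Z\right) = 4 - 7 Z$)
$\frac{g{\left(-189 \right)} - 16215}{394 - 11664} = \frac{\left(4 - -1323\right) - 16215}{394 - 11664} = \frac{\left(4 + 1323\right) - 16215}{-11270} = \left(1327 - 16215\right) \left(- \frac{1}{11270}\right) = \left(-14888\right) \left(- \frac{1}{11270}\right) = \frac{7444}{5635}$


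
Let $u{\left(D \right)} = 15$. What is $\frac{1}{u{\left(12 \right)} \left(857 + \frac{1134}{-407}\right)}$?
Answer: $\frac{407}{5214975} \approx 7.8044 \cdot 10^{-5}$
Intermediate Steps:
$\frac{1}{u{\left(12 \right)} \left(857 + \frac{1134}{-407}\right)} = \frac{1}{15 \left(857 + \frac{1134}{-407}\right)} = \frac{1}{15 \left(857 + 1134 \left(- \frac{1}{407}\right)\right)} = \frac{1}{15 \left(857 - \frac{1134}{407}\right)} = \frac{1}{15 \cdot \frac{347665}{407}} = \frac{1}{\frac{5214975}{407}} = \frac{407}{5214975}$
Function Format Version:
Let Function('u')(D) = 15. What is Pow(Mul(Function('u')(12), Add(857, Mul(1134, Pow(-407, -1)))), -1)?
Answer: Rational(407, 5214975) ≈ 7.8044e-5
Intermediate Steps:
Pow(Mul(Function('u')(12), Add(857, Mul(1134, Pow(-407, -1)))), -1) = Pow(Mul(15, Add(857, Mul(1134, Pow(-407, -1)))), -1) = Pow(Mul(15, Add(857, Mul(1134, Rational(-1, 407)))), -1) = Pow(Mul(15, Add(857, Rational(-1134, 407))), -1) = Pow(Mul(15, Rational(347665, 407)), -1) = Pow(Rational(5214975, 407), -1) = Rational(407, 5214975)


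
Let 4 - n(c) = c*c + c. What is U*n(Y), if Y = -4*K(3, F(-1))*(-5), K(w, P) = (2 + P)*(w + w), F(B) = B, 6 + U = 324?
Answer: -4616088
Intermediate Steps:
U = 318 (U = -6 + 324 = 318)
K(w, P) = 2*w*(2 + P) (K(w, P) = (2 + P)*(2*w) = 2*w*(2 + P))
Y = 120 (Y = -8*3*(2 - 1)*(-5) = -8*3*(-5) = -4*6*(-5) = -24*(-5) = 120)
n(c) = 4 - c - c² (n(c) = 4 - (c*c + c) = 4 - (c² + c) = 4 - (c + c²) = 4 + (-c - c²) = 4 - c - c²)
U*n(Y) = 318*(4 - 1*120 - 1*120²) = 318*(4 - 120 - 1*14400) = 318*(4 - 120 - 14400) = 318*(-14516) = -4616088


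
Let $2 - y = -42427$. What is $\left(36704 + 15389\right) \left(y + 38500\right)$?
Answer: $4215834397$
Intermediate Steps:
$y = 42429$ ($y = 2 - -42427 = 2 + 42427 = 42429$)
$\left(36704 + 15389\right) \left(y + 38500\right) = \left(36704 + 15389\right) \left(42429 + 38500\right) = 52093 \cdot 80929 = 4215834397$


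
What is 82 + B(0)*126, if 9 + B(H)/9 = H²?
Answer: -10124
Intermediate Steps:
B(H) = -81 + 9*H²
82 + B(0)*126 = 82 + (-81 + 9*0²)*126 = 82 + (-81 + 9*0)*126 = 82 + (-81 + 0)*126 = 82 - 81*126 = 82 - 10206 = -10124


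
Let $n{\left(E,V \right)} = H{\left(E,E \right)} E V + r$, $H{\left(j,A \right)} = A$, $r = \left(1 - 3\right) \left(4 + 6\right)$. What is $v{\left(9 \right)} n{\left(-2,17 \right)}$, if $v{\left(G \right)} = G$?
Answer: $432$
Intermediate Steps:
$r = -20$ ($r = \left(-2\right) 10 = -20$)
$n{\left(E,V \right)} = -20 + V E^{2}$ ($n{\left(E,V \right)} = E E V - 20 = E^{2} V - 20 = V E^{2} - 20 = -20 + V E^{2}$)
$v{\left(9 \right)} n{\left(-2,17 \right)} = 9 \left(-20 + 17 \left(-2\right)^{2}\right) = 9 \left(-20 + 17 \cdot 4\right) = 9 \left(-20 + 68\right) = 9 \cdot 48 = 432$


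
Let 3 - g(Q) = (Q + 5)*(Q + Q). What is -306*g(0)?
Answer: -918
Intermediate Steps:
g(Q) = 3 - 2*Q*(5 + Q) (g(Q) = 3 - (Q + 5)*(Q + Q) = 3 - (5 + Q)*2*Q = 3 - 2*Q*(5 + Q))
-306*g(0) = -306*(3 - 10*0 - 2*0**2) = -306*(3 + 0 - 2*0) = -306*(3 + 0 + 0) = -306*3 = -918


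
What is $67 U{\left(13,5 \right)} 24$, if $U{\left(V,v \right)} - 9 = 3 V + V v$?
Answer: $181704$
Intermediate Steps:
$U{\left(V,v \right)} = 9 + 3 V + V v$ ($U{\left(V,v \right)} = 9 + \left(3 V + V v\right) = 9 + 3 V + V v$)
$67 U{\left(13,5 \right)} 24 = 67 \left(9 + 3 \cdot 13 + 13 \cdot 5\right) 24 = 67 \left(9 + 39 + 65\right) 24 = 67 \cdot 113 \cdot 24 = 7571 \cdot 24 = 181704$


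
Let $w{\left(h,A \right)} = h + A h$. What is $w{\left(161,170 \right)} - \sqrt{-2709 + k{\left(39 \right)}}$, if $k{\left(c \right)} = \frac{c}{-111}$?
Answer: $27531 - \frac{i \sqrt{3709102}}{37} \approx 27531.0 - 52.051 i$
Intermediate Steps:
$k{\left(c \right)} = - \frac{c}{111}$ ($k{\left(c \right)} = c \left(- \frac{1}{111}\right) = - \frac{c}{111}$)
$w{\left(161,170 \right)} - \sqrt{-2709 + k{\left(39 \right)}} = 161 \left(1 + 170\right) - \sqrt{-2709 - \frac{13}{37}} = 161 \cdot 171 - \sqrt{-2709 - \frac{13}{37}} = 27531 - \sqrt{- \frac{100246}{37}} = 27531 - \frac{i \sqrt{3709102}}{37}$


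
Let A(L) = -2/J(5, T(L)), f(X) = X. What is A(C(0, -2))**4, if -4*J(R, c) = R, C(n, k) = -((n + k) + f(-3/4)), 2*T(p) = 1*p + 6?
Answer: 4096/625 ≈ 6.5536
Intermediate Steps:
T(p) = 3 + p/2 (T(p) = (1*p + 6)/2 = (p + 6)/2 = (6 + p)/2 = 3 + p/2)
C(n, k) = 3/4 - k - n (C(n, k) = -((n + k) - 3/4) = -((k + n) - 3*1/4) = -((k + n) - 3/4) = -(-3/4 + k + n) = 3/4 - k - n)
J(R, c) = -R/4
A(L) = 8/5 (A(L) = -2/((-1/4*5)) = -2/(-5/4) = -2*(-4/5) = 8/5)
A(C(0, -2))**4 = (8/5)**4 = 4096/625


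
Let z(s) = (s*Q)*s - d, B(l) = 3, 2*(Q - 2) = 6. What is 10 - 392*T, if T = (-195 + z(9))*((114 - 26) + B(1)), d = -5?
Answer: -7669470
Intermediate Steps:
Q = 5 (Q = 2 + (½)*6 = 2 + 3 = 5)
z(s) = 5 + 5*s² (z(s) = (s*5)*s - 1*(-5) = (5*s)*s + 5 = 5*s² + 5 = 5 + 5*s²)
T = 19565 (T = (-195 + (5 + 5*9²))*((114 - 26) + 3) = (-195 + (5 + 5*81))*(88 + 3) = (-195 + (5 + 405))*91 = (-195 + 410)*91 = 215*91 = 19565)
10 - 392*T = 10 - 392*19565 = 10 - 7669480 = -7669470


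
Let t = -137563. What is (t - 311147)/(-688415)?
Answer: 89742/137683 ≈ 0.65180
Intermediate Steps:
(t - 311147)/(-688415) = (-137563 - 311147)/(-688415) = -448710*(-1/688415) = 89742/137683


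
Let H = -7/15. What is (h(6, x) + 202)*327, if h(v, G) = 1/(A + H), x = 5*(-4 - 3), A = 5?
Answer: 4496577/68 ≈ 66126.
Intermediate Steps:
H = -7/15 (H = -7*1/15 = -7/15 ≈ -0.46667)
x = -35 (x = 5*(-7) = -35)
h(v, G) = 15/68 (h(v, G) = 1/(5 - 7/15) = 1/(68/15) = 15/68)
(h(6, x) + 202)*327 = (15/68 + 202)*327 = (13751/68)*327 = 4496577/68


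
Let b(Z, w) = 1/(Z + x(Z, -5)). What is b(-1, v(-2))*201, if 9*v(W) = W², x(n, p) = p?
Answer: -67/2 ≈ -33.500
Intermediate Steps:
v(W) = W²/9
b(Z, w) = 1/(-5 + Z) (b(Z, w) = 1/(Z - 5) = 1/(-5 + Z))
b(-1, v(-2))*201 = 201/(-5 - 1) = 201/(-6) = -⅙*201 = -67/2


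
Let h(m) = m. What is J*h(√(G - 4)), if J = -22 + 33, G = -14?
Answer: 33*I*√2 ≈ 46.669*I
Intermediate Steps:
J = 11
J*h(√(G - 4)) = 11*√(-14 - 4) = 11*√(-18) = 11*(3*I*√2) = 33*I*√2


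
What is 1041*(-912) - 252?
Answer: -949644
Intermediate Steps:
1041*(-912) - 252 = -949392 - 252 = -949644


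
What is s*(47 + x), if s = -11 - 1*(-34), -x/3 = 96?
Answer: -5543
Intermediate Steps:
x = -288 (x = -3*96 = -288)
s = 23 (s = -11 + 34 = 23)
s*(47 + x) = 23*(47 - 288) = 23*(-241) = -5543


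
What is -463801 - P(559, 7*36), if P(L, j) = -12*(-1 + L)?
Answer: -457105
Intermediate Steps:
P(L, j) = 12 - 12*L
-463801 - P(559, 7*36) = -463801 - (12 - 12*559) = -463801 - (12 - 6708) = -463801 - 1*(-6696) = -463801 + 6696 = -457105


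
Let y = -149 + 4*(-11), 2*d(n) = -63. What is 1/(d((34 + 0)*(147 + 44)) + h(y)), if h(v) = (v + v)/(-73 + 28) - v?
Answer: 90/15307 ≈ 0.0058797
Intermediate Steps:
d(n) = -63/2 (d(n) = (1/2)*(-63) = -63/2)
y = -193 (y = -149 - 44 = -193)
h(v) = -47*v/45 (h(v) = (2*v)/(-45) - v = (2*v)*(-1/45) - v = -2*v/45 - v = -47*v/45)
1/(d((34 + 0)*(147 + 44)) + h(y)) = 1/(-63/2 - 47/45*(-193)) = 1/(-63/2 + 9071/45) = 1/(15307/90) = 90/15307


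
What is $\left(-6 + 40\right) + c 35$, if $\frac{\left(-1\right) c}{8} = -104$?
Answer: $29154$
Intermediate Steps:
$c = 832$ ($c = \left(-8\right) \left(-104\right) = 832$)
$\left(-6 + 40\right) + c 35 = \left(-6 + 40\right) + 832 \cdot 35 = 34 + 29120 = 29154$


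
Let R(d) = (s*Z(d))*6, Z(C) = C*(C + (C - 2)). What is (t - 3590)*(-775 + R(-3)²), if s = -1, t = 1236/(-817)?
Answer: -58570883626/817 ≈ -7.1690e+7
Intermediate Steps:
t = -1236/817 (t = 1236*(-1/817) = -1236/817 ≈ -1.5129)
Z(C) = C*(-2 + 2*C) (Z(C) = C*(C + (-2 + C)) = C*(-2 + 2*C))
R(d) = -12*d*(-1 + d) (R(d) = -2*d*(-1 + d)*6 = -12*d*(-1 + d))
(t - 3590)*(-775 + R(-3)²) = (-1236/817 - 3590)*(-775 + (12*(-3)*(1 - 1*(-3)))²) = -2934266*(-775 + (12*(-3)*(1 + 3))²)/817 = -2934266*(-775 + (12*(-3)*4)²)/817 = -2934266*(-775 + (-144)²)/817 = -2934266*(-775 + 20736)/817 = -2934266/817*19961 = -58570883626/817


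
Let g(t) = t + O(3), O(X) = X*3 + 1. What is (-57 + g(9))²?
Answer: 1444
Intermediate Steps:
O(X) = 1 + 3*X (O(X) = 3*X + 1 = 1 + 3*X)
g(t) = 10 + t (g(t) = t + (1 + 3*3) = t + (1 + 9) = t + 10 = 10 + t)
(-57 + g(9))² = (-57 + (10 + 9))² = (-57 + 19)² = (-38)² = 1444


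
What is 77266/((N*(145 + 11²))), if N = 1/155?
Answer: 855445/19 ≈ 45023.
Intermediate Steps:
N = 1/155 ≈ 0.0064516
77266/((N*(145 + 11²))) = 77266/(((145 + 11²)/155)) = 77266/(((145 + 121)/155)) = 77266/(((1/155)*266)) = 77266/(266/155) = 77266*(155/266) = 855445/19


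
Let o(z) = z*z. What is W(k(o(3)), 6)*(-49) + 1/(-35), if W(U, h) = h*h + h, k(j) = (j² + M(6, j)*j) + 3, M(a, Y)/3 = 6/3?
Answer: -72031/35 ≈ -2058.0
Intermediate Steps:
M(a, Y) = 6 (M(a, Y) = 3*(6/3) = 3*(6*(⅓)) = 3*2 = 6)
o(z) = z²
k(j) = 3 + j² + 6*j (k(j) = (j² + 6*j) + 3 = 3 + j² + 6*j)
W(U, h) = h + h² (W(U, h) = h² + h = h + h²)
W(k(o(3)), 6)*(-49) + 1/(-35) = (6*(1 + 6))*(-49) + 1/(-35) = (6*7)*(-49) - 1/35 = 42*(-49) - 1/35 = -2058 - 1/35 = -72031/35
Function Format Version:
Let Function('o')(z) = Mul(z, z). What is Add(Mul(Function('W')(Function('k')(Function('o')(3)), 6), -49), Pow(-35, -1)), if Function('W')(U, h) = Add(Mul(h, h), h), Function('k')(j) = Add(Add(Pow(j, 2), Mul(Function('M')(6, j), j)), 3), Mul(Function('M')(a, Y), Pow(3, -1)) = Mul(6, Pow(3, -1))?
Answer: Rational(-72031, 35) ≈ -2058.0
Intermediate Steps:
Function('M')(a, Y) = 6 (Function('M')(a, Y) = Mul(3, Mul(6, Pow(3, -1))) = Mul(3, Mul(6, Rational(1, 3))) = Mul(3, 2) = 6)
Function('o')(z) = Pow(z, 2)
Function('k')(j) = Add(3, Pow(j, 2), Mul(6, j)) (Function('k')(j) = Add(Add(Pow(j, 2), Mul(6, j)), 3) = Add(3, Pow(j, 2), Mul(6, j)))
Function('W')(U, h) = Add(h, Pow(h, 2)) (Function('W')(U, h) = Add(Pow(h, 2), h) = Add(h, Pow(h, 2)))
Add(Mul(Function('W')(Function('k')(Function('o')(3)), 6), -49), Pow(-35, -1)) = Add(Mul(Mul(6, Add(1, 6)), -49), Pow(-35, -1)) = Add(Mul(Mul(6, 7), -49), Rational(-1, 35)) = Add(Mul(42, -49), Rational(-1, 35)) = Add(-2058, Rational(-1, 35)) = Rational(-72031, 35)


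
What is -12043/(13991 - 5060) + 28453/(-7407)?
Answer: -114438748/22050639 ≈ -5.1898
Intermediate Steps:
-12043/(13991 - 5060) + 28453/(-7407) = -12043/8931 + 28453*(-1/7407) = -12043*1/8931 - 28453/7407 = -12043/8931 - 28453/7407 = -114438748/22050639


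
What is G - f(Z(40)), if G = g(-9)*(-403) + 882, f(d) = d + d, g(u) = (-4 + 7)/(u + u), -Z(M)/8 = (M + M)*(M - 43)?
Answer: -17345/6 ≈ -2890.8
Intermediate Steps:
Z(M) = -16*M*(-43 + M) (Z(M) = -8*(M + M)*(M - 43) = -8*2*M*(-43 + M) = -16*M*(-43 + M))
g(u) = 3/(2*u) (g(u) = 3/((2*u)) = 3*(1/(2*u)) = 3/(2*u))
f(d) = 2*d
G = 5695/6 (G = ((3/2)/(-9))*(-403) + 882 = ((3/2)*(-⅑))*(-403) + 882 = -⅙*(-403) + 882 = 403/6 + 882 = 5695/6 ≈ 949.17)
G - f(Z(40)) = 5695/6 - 2*16*40*(43 - 1*40) = 5695/6 - 2*16*40*(43 - 40) = 5695/6 - 2*16*40*3 = 5695/6 - 2*1920 = 5695/6 - 1*3840 = 5695/6 - 3840 = -17345/6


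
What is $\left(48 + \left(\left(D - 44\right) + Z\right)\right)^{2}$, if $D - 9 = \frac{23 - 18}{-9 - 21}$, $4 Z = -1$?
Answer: $\frac{22801}{144} \approx 158.34$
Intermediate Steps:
$Z = - \frac{1}{4}$ ($Z = \frac{1}{4} \left(-1\right) = - \frac{1}{4} \approx -0.25$)
$D = \frac{53}{6}$ ($D = 9 + \frac{23 - 18}{-9 - 21} = 9 + \frac{5}{-30} = 9 + 5 \left(- \frac{1}{30}\right) = 9 - \frac{1}{6} = \frac{53}{6} \approx 8.8333$)
$\left(48 + \left(\left(D - 44\right) + Z\right)\right)^{2} = \left(48 + \left(\left(\frac{53}{6} - 44\right) - \frac{1}{4}\right)\right)^{2} = \left(48 - \frac{425}{12}\right)^{2} = \left(\frac{151}{12}\right)^{2} = \frac{22801}{144}$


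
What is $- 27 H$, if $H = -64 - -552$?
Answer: $-13176$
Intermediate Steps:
$H = 488$ ($H = -64 + 552 = 488$)
$- 27 H = \left(-27\right) 488 = -13176$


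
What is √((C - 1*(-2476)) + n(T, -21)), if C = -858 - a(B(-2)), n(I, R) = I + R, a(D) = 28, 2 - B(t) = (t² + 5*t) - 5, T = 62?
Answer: √1631 ≈ 40.386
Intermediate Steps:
B(t) = 7 - t² - 5*t (B(t) = 2 - ((t² + 5*t) - 5) = 2 - (-5 + t² + 5*t) = 2 + (5 - t² - 5*t) = 7 - t² - 5*t)
C = -886 (C = -858 - 1*28 = -858 - 28 = -886)
√((C - 1*(-2476)) + n(T, -21)) = √((-886 - 1*(-2476)) + (62 - 21)) = √((-886 + 2476) + 41) = √(1590 + 41) = √1631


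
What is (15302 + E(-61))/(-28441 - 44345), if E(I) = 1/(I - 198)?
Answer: -3963217/18851574 ≈ -0.21023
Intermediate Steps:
E(I) = 1/(-198 + I)
(15302 + E(-61))/(-28441 - 44345) = (15302 + 1/(-198 - 61))/(-28441 - 44345) = (15302 + 1/(-259))/(-72786) = (15302 - 1/259)*(-1/72786) = (3963217/259)*(-1/72786) = -3963217/18851574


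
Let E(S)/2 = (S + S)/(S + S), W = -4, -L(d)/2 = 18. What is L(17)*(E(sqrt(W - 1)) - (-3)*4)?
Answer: -504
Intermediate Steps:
L(d) = -36 (L(d) = -2*18 = -36)
E(S) = 2 (E(S) = 2*((S + S)/(S + S)) = 2*((2*S)/((2*S))) = 2*((2*S)*(1/(2*S))) = 2*1 = 2)
L(17)*(E(sqrt(W - 1)) - (-3)*4) = -36*(2 - (-3)*4) = -36*(2 - 1*(-12)) = -36*(2 + 12) = -36*14 = -504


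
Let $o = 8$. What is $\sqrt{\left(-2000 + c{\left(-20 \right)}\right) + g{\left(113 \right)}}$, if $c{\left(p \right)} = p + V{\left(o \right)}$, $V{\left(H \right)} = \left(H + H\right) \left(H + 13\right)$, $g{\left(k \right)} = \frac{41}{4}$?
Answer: $\frac{i \sqrt{6695}}{2} \approx 40.911 i$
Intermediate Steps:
$g{\left(k \right)} = \frac{41}{4}$ ($g{\left(k \right)} = 41 \cdot \frac{1}{4} = \frac{41}{4}$)
$V{\left(H \right)} = 2 H \left(13 + H\right)$
$c{\left(p \right)} = 336 + p$ ($c{\left(p \right)} = p + 2 \cdot 8 \left(13 + 8\right) = p + 2 \cdot 8 \cdot 21 = p + 336 = 336 + p$)
$\sqrt{\left(-2000 + c{\left(-20 \right)}\right) + g{\left(113 \right)}} = \sqrt{\left(-2000 + \left(336 - 20\right)\right) + \frac{41}{4}} = \sqrt{\left(-2000 + 316\right) + \frac{41}{4}} = \sqrt{-1684 + \frac{41}{4}} = \sqrt{- \frac{6695}{4}} = \frac{i \sqrt{6695}}{2}$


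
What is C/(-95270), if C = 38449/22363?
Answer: -38449/2130523010 ≈ -1.8047e-5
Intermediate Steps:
C = 38449/22363 (C = 38449*(1/22363) = 38449/22363 ≈ 1.7193)
C/(-95270) = (38449/22363)/(-95270) = (38449/22363)*(-1/95270) = -38449/2130523010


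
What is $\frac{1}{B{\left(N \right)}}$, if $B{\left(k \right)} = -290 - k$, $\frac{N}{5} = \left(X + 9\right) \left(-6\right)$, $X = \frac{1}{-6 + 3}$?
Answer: $- \frac{1}{30} \approx -0.033333$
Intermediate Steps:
$X = - \frac{1}{3}$ ($X = \frac{1}{-3} = - \frac{1}{3} \approx -0.33333$)
$N = -260$ ($N = 5 \left(- \frac{1}{3} + 9\right) \left(-6\right) = 5 \cdot \frac{26}{3} \left(-6\right) = 5 \left(-52\right) = -260$)
$\frac{1}{B{\left(N \right)}} = \frac{1}{-290 - -260} = \frac{1}{-290 + 260} = \frac{1}{-30} = - \frac{1}{30}$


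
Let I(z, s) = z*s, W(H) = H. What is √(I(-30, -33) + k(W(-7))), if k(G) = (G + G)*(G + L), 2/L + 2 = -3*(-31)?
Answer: 2*√45955/13 ≈ 32.980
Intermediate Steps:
L = 2/91 (L = 2/(-2 - 3*(-31)) = 2/(-2 + 93) = 2/91 ≈ 0.021978)
I(z, s) = s*z
k(G) = 2*G*(2/91 + G) (k(G) = (G + G)*(G + 2/91) = (2*G)*(2/91 + G) = 2*G*(2/91 + G))
√(I(-30, -33) + k(W(-7))) = √(-33*(-30) + (2/91)*(-7)*(2 + 91*(-7))) = √(990 + (2/91)*(-7)*(2 - 637)) = √(990 + (2/91)*(-7)*(-635)) = √(990 + 1270/13) = √(14140/13) = 2*√45955/13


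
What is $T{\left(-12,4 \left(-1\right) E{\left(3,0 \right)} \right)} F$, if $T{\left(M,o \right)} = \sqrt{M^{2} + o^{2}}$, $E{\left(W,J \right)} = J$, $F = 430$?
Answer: $5160$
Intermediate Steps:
$T{\left(-12,4 \left(-1\right) E{\left(3,0 \right)} \right)} F = \sqrt{\left(-12\right)^{2} + \left(4 \left(-1\right) 0\right)^{2}} \cdot 430 = \sqrt{144 + \left(\left(-4\right) 0\right)^{2}} \cdot 430 = \sqrt{144 + 0^{2}} \cdot 430 = \sqrt{144 + 0} \cdot 430 = \sqrt{144} \cdot 430 = 12 \cdot 430 = 5160$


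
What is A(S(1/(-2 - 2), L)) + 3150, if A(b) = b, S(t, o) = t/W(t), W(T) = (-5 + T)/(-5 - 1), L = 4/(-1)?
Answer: 22048/7 ≈ 3149.7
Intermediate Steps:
L = -4 (L = 4*(-1) = -4)
W(T) = ⅚ - T/6 (W(T) = (-5 + T)/(-6) = (-5 + T)*(-⅙) = ⅚ - T/6)
S(t, o) = t/(⅚ - t/6)
A(S(1/(-2 - 2), L)) + 3150 = -6/((-2 - 2)*(-5 + 1/(-2 - 2))) + 3150 = -6/(-4*(-5 + 1/(-4))) + 3150 = -6*(-¼)/(-5 - ¼) + 3150 = -6*(-¼)/(-21/4) + 3150 = -6*(-¼)*(-4/21) + 3150 = -2/7 + 3150 = 22048/7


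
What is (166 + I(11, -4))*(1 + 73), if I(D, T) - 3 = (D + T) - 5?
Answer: 12654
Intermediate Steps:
I(D, T) = -2 + D + T (I(D, T) = 3 + ((D + T) - 5) = 3 + (-5 + D + T) = -2 + D + T)
(166 + I(11, -4))*(1 + 73) = (166 + (-2 + 11 - 4))*(1 + 73) = (166 + 5)*74 = 171*74 = 12654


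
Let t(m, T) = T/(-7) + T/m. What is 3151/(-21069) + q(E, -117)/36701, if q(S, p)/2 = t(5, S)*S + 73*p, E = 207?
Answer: -13032950491/27063867915 ≈ -0.48156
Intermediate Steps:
t(m, T) = -T/7 + T/m (t(m, T) = T*(-⅐) + T/m = -T/7 + T/m)
q(S, p) = 146*p + 4*S²/35 (q(S, p) = 2*((-S/7 + S/5)*S + 73*p) = 2*((2*S/35)*S + 73*p) = 2*(2*S²/35 + 73*p) = 2*(73*p + 2*S²/35) = 146*p + 4*S²/35)
3151/(-21069) + q(E, -117)/36701 = 3151/(-21069) + (146*(-117) + (4/35)*207²)/36701 = 3151*(-1/21069) + (-17082 + (4/35)*42849)*(1/36701) = -3151/21069 + (-17082 + 171396/35)*(1/36701) = -3151/21069 - 426474/35*1/36701 = -3151/21069 - 426474/1284535 = -13032950491/27063867915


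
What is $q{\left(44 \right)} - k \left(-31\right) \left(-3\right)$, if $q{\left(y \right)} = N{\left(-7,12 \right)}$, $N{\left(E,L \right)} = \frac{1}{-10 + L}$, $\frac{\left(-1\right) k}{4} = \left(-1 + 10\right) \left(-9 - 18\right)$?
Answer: $- \frac{180791}{2} \approx -90396.0$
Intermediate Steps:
$k = 972$ ($k = - 4 \left(-1 + 10\right) \left(-9 - 18\right) = - 4 \cdot 9 \left(-27\right) = \left(-4\right) \left(-243\right) = 972$)
$q{\left(y \right)} = \frac{1}{2}$ ($q{\left(y \right)} = \frac{1}{-10 + 12} = \frac{1}{2}$)
$q{\left(44 \right)} - k \left(-31\right) \left(-3\right) = \frac{1}{2} - 972 \left(-31\right) \left(-3\right) = \frac{1}{2} - \left(-30132\right) \left(-3\right) = \frac{1}{2} - 90396 = - \frac{180791}{2}$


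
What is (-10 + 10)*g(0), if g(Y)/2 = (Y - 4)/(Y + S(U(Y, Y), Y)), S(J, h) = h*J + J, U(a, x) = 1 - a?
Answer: 0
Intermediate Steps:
S(J, h) = J + J*h (S(J, h) = J*h + J = J + J*h)
g(Y) = 2*(-4 + Y)/(Y + (1 + Y)*(1 - Y)) (g(Y) = 2*((Y - 4)/(Y + (1 - Y)*(1 + Y))) = 2*((-4 + Y)/(Y + (1 + Y)*(1 - Y))) = 2*(-4 + Y)/(Y + (1 + Y)*(1 - Y)))
(-10 + 10)*g(0) = (-10 + 10)*(2*(4 - 1*0)/(-1 + 0² - 1*0)) = 0*(2*(4 + 0)/(-1 + 0 + 0)) = 0*(2*4/(-1)) = 0*(2*(-1)*4) = 0*(-8) = 0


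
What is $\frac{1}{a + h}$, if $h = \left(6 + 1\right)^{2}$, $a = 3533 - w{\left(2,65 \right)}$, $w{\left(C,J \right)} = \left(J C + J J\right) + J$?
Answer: $- \frac{1}{838} \approx -0.0011933$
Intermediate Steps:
$w{\left(C,J \right)} = J + J^{2} + C J$ ($w{\left(C,J \right)} = \left(C J + J^{2}\right) + J = \left(J^{2} + C J\right) + J = J + J^{2} + C J$)
$a = -887$ ($a = 3533 - 65 \left(1 + 2 + 65\right) = 3533 - 65 \cdot 68 = 3533 - 4420 = -887$)
$h = 49$ ($h = 7^{2} = 49$)
$\frac{1}{a + h} = \frac{1}{-887 + 49} = \frac{1}{-838} = - \frac{1}{838}$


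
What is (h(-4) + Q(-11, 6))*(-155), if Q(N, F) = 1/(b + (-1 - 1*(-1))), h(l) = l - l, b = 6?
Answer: -155/6 ≈ -25.833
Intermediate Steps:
h(l) = 0
Q(N, F) = 1/6 (Q(N, F) = 1/(6 + (-1 - 1*(-1))) = 1/(6 + (-1 + 1)) = 1/(6 + 0) = 1/6)
(h(-4) + Q(-11, 6))*(-155) = (0 + 1/6)*(-155) = (1/6)*(-155) = -155/6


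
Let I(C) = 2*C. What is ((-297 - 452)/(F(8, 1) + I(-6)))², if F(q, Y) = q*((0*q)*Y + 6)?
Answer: 561001/1296 ≈ 432.87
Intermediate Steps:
F(q, Y) = 6*q (F(q, Y) = q*(0*Y + 6) = q*(0 + 6) = q*6 = 6*q)
((-297 - 452)/(F(8, 1) + I(-6)))² = ((-297 - 452)/(6*8 + 2*(-6)))² = (-749/(48 - 12))² = (-749/36)² = 561001/1296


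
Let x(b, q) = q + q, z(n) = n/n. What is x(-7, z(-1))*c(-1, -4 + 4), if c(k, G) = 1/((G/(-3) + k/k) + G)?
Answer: 2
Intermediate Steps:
c(k, G) = 1/(1 + 2*G/3) (c(k, G) = 1/((G*(-1/3) + 1) + G) = 1/((-G/3 + 1) + G) = 1/((1 - G/3) + G) = 1/(1 + 2*G/3))
z(n) = 1
x(b, q) = 2*q
x(-7, z(-1))*c(-1, -4 + 4) = (2*1)*(3/(3 + 2*(-4 + 4))) = 2*(3/(3 + 2*0)) = 2*(3/(3 + 0)) = 2*(3/3) = 2*(3*(1/3)) = 2*1 = 2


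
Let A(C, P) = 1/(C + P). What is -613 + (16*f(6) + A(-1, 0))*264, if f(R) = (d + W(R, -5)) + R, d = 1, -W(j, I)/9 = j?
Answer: -199405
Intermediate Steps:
W(j, I) = -9*j
f(R) = 1 - 8*R (f(R) = (1 - 9*R) + R = 1 - 8*R)
-613 + (16*f(6) + A(-1, 0))*264 = -613 + (16*(1 - 8*6) + 1/(-1 + 0))*264 = -613 + (16*(1 - 48) + 1/(-1))*264 = -613 + (16*(-47) - 1)*264 = -613 + (-752 - 1)*264 = -613 - 753*264 = -613 - 198792 = -199405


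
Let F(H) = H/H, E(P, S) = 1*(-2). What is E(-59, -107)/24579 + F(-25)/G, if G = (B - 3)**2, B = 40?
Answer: 21841/33648651 ≈ 0.00064909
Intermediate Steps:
G = 1369 (G = (40 - 3)**2 = 37**2 = 1369)
E(P, S) = -2
F(H) = 1
E(-59, -107)/24579 + F(-25)/G = -2/24579 + 1/1369 = 21841/33648651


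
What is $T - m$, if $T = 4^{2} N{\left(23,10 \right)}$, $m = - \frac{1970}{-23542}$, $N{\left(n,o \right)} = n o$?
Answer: $\frac{43316295}{11771} \approx 3679.9$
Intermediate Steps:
$m = \frac{985}{11771}$ ($m = \left(-1970\right) \left(- \frac{1}{23542}\right) = \frac{985}{11771} \approx 0.08368$)
$T = 3680$ ($T = 4^{2} \cdot 23 \cdot 10 = 16 \cdot 230 = 3680$)
$T - m = 3680 - \frac{985}{11771} = \frac{43316295}{11771}$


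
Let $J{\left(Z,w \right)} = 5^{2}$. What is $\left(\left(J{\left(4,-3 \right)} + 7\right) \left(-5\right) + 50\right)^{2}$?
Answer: $12100$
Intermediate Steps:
$J{\left(Z,w \right)} = 25$
$\left(\left(J{\left(4,-3 \right)} + 7\right) \left(-5\right) + 50\right)^{2} = \left(\left(25 + 7\right) \left(-5\right) + 50\right)^{2} = \left(32 \left(-5\right) + 50\right)^{2} = \left(-160 + 50\right)^{2} = \left(-110\right)^{2} = 12100$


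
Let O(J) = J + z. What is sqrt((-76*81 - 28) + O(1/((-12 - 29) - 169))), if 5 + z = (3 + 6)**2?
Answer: I*sqrt(269363010)/210 ≈ 78.154*I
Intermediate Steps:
z = 76 (z = -5 + (3 + 6)**2 = -5 + 9**2 = -5 + 81 = 76)
O(J) = 76 + J (O(J) = J + 76 = 76 + J)
sqrt((-76*81 - 28) + O(1/((-12 - 29) - 169))) = sqrt((-76*81 - 28) + (76 + 1/((-12 - 29) - 169))) = sqrt((-6156 - 28) + (76 + 1/(-41 - 169))) = sqrt(-6184 + (76 + 1/(-210))) = sqrt(-6184 + (76 - 1/210)) = sqrt(-6184 + 15959/210) = sqrt(-1282681/210) = I*sqrt(269363010)/210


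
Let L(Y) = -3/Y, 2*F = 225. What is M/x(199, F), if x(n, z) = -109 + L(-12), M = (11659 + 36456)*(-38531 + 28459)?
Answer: 387691424/87 ≈ 4.4562e+6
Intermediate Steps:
F = 225/2 (F = (½)*225 = 225/2 ≈ 112.50)
M = -484614280 (M = 48115*(-10072) = -484614280)
x(n, z) = -435/4 (x(n, z) = -109 - 3/(-12) = -109 - 3*(-1/12) = -109 + ¼ = -435/4)
M/x(199, F) = -484614280/(-435/4) = -484614280*(-4/435) = 387691424/87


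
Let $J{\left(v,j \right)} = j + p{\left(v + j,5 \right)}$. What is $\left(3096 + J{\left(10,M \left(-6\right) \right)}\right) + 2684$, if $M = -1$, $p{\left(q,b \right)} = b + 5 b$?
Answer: $5816$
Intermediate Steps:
$p{\left(q,b \right)} = 6 b$
$J{\left(v,j \right)} = 30 + j$ ($J{\left(v,j \right)} = j + 6 \cdot 5 = j + 30 = 30 + j$)
$\left(3096 + J{\left(10,M \left(-6\right) \right)}\right) + 2684 = \left(3096 + \left(30 - -6\right)\right) + 2684 = \left(3096 + \left(30 + 6\right)\right) + 2684 = \left(3096 + 36\right) + 2684 = 3132 + 2684 = 5816$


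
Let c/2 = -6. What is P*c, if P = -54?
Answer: 648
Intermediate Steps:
c = -12 (c = 2*(-6) = -12)
P*c = -54*(-12) = 648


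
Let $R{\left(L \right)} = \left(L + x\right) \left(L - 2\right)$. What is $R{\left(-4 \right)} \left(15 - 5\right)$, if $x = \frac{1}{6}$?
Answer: $230$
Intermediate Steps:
$x = \frac{1}{6} \approx 0.16667$
$R{\left(L \right)} = \left(-2 + L\right) \left(\frac{1}{6} + L\right)$ ($R{\left(L \right)} = \left(L + \frac{1}{6}\right) \left(L - 2\right) = \left(\frac{1}{6} + L\right) \left(-2 + L\right) = \left(-2 + L\right) \left(\frac{1}{6} + L\right)$)
$R{\left(-4 \right)} \left(15 - 5\right) = \left(- \frac{1}{3} + \left(-4\right)^{2} - - \frac{22}{3}\right) \left(15 - 5\right) = \left(- \frac{1}{3} + 16 + \frac{22}{3}\right) 10 = 23 \cdot 10 = 230$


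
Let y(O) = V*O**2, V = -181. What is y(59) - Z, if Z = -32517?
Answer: -597544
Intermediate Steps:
y(O) = -181*O**2
y(59) - Z = -181*59**2 - 1*(-32517) = -181*3481 + 32517 = -630061 + 32517 = -597544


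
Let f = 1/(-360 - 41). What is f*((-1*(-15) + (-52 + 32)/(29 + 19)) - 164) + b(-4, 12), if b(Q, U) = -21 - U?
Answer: -157003/4812 ≈ -32.627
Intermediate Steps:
f = -1/401 (f = 1/(-401) = -1/401 ≈ -0.0024938)
f*((-1*(-15) + (-52 + 32)/(29 + 19)) - 164) + b(-4, 12) = -((-1*(-15) + (-52 + 32)/(29 + 19)) - 164)/401 + (-21 - 1*12) = -((15 - 20/48) - 164)/401 + (-21 - 12) = -((15 - 20*1/48) - 164)/401 - 33 = -((15 - 5/12) - 164)/401 - 33 = -(175/12 - 164)/401 - 33 = -1/401*(-1793/12) - 33 = 1793/4812 - 33 = -157003/4812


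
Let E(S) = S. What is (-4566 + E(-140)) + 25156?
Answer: 20450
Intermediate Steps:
(-4566 + E(-140)) + 25156 = (-4566 - 140) + 25156 = -4706 + 25156 = 20450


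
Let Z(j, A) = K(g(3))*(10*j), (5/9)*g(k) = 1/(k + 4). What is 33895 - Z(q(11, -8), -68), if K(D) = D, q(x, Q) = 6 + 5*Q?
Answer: 237877/7 ≈ 33982.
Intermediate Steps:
g(k) = 9/(5*(4 + k)) (g(k) = 9/(5*(k + 4)) = 9/(5*(4 + k)))
Z(j, A) = 18*j/7 (Z(j, A) = (9/(5*(4 + 3)))*(10*j) = ((9/5)/7)*(10*j) = ((9/5)*(⅐))*(10*j) = 9*(10*j)/35 = 18*j/7)
33895 - Z(q(11, -8), -68) = 33895 - 18*(6 + 5*(-8))/7 = 33895 - 18*(6 - 40)/7 = 33895 - 18*(-34)/7 = 33895 - 1*(-612/7) = 33895 + 612/7 = 237877/7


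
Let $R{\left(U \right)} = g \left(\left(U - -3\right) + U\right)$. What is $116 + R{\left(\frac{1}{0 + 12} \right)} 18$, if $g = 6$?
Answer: $458$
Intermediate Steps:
$R{\left(U \right)} = 18 + 12 U$ ($R{\left(U \right)} = 6 \left(\left(U - -3\right) + U\right) = 6 \left(\left(U + 3\right) + U\right) = 6 \left(\left(3 + U\right) + U\right) = 6 \left(3 + 2 U\right) = 18 + 12 U$)
$116 + R{\left(\frac{1}{0 + 12} \right)} 18 = 116 + \left(18 + \frac{12}{0 + 12}\right) 18 = 116 + \left(18 + \frac{12}{12}\right) 18 = 116 + \left(18 + 12 \cdot \frac{1}{12}\right) 18 = 116 + \left(18 + 1\right) 18 = 116 + 19 \cdot 18 = 116 + 342 = 458$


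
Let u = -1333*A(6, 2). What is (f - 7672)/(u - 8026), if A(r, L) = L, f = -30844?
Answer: 9629/2673 ≈ 3.6023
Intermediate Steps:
u = -2666 (u = -1333*2 = -2666)
(f - 7672)/(u - 8026) = (-30844 - 7672)/(-2666 - 8026) = -38516/(-10692) = -38516*(-1/10692) = 9629/2673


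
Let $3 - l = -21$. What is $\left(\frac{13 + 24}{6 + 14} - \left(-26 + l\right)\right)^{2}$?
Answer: $\frac{5929}{400} \approx 14.822$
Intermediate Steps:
$l = 24$ ($l = 3 - -21 = 3 + 21 = 24$)
$\left(\frac{13 + 24}{6 + 14} - \left(-26 + l\right)\right)^{2} = \left(\frac{13 + 24}{6 + 14} + \left(26 - 24\right)\right)^{2} = \left(\frac{37}{20} + \left(26 - 24\right)\right)^{2} = \left(37 \cdot \frac{1}{20} + 2\right)^{2} = \left(\frac{37}{20} + 2\right)^{2} = \left(\frac{77}{20}\right)^{2} = \frac{5929}{400}$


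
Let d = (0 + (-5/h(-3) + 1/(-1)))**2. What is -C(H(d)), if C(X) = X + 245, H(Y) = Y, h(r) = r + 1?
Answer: -989/4 ≈ -247.25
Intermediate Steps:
h(r) = 1 + r
d = 9/4 (d = (0 + (-5/(1 - 3) + 1/(-1)))**2 = (0 + (-5/(-2) + 1*(-1)))**2 = (0 + (-5*(-1/2) - 1))**2 = (0 + (5/2 - 1))**2 = (0 + 3/2)**2 = (3/2)**2 = 9/4 ≈ 2.2500)
C(X) = 245 + X
-C(H(d)) = -(245 + 9/4) = -1*989/4 = -989/4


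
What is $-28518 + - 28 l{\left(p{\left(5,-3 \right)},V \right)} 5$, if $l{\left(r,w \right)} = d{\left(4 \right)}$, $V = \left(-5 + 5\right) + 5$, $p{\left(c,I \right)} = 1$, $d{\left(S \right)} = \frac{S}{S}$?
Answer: $-28658$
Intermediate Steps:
$d{\left(S \right)} = 1$
$V = 5$ ($V = 0 + 5 = 5$)
$l{\left(r,w \right)} = 1$
$-28518 + - 28 l{\left(p{\left(5,-3 \right)},V \right)} 5 = -28518 + \left(-28\right) 1 \cdot 5 = -28518 - 140 = -28658$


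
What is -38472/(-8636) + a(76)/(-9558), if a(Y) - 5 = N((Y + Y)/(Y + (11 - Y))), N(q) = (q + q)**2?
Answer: 3640852595/832307454 ≈ 4.3744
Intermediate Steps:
N(q) = 4*q**2 (N(q) = (2*q)**2 = 4*q**2)
a(Y) = 5 + 16*Y**2/121 (a(Y) = 5 + 4*((Y + Y)/(Y + (11 - Y)))**2 = 5 + 4*((2*Y)/11)**2 = 5 + 4*((2*Y)*(1/11))**2 = 5 + 4*(2*Y/11)**2 = 5 + 4*(4*Y**2/121) = 5 + 16*Y**2/121)
-38472/(-8636) + a(76)/(-9558) = -38472/(-8636) + (5 + (16/121)*76**2)/(-9558) = -38472*(-1/8636) + (5 + (16/121)*5776)*(-1/9558) = 9618/2159 + (5 + 92416/121)*(-1/9558) = 9618/2159 + (93021/121)*(-1/9558) = 9618/2159 - 31007/385506 = 3640852595/832307454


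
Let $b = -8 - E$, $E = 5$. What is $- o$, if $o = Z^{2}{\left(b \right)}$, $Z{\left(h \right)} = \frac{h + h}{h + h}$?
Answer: $-1$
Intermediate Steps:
$b = -13$ ($b = -8 - 5 = -13$)
$Z{\left(h \right)} = 1$ ($Z{\left(h \right)} = \frac{2 h}{2 h} = 2 h \frac{1}{2 h} = 1$)
$o = 1$ ($o = 1^{2} = 1$)
$- o = \left(-1\right) 1 = -1$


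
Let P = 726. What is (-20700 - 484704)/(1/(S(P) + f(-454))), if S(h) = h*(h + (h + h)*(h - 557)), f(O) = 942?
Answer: -90305438131224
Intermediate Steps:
S(h) = h*(h + 2*h*(-557 + h)) (S(h) = h*(h + (2*h)*(-557 + h)) = h*(h + 2*h*(-557 + h)))
(-20700 - 484704)/(1/(S(P) + f(-454))) = (-20700 - 484704)/(1/(726²*(-1113 + 2*726) + 942)) = -(476090568 + 266386318704*(-1113 + 1452)) = -505404/(1/(527076*339 + 942)) = -505404/(1/(178678764 + 942)) = -505404/(1/178679706) = -505404/1/178679706 = -505404*178679706 = -90305438131224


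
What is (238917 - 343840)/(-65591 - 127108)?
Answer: 8071/14823 ≈ 0.54449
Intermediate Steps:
(238917 - 343840)/(-65591 - 127108) = -104923/(-192699) = -104923*(-1/192699) = 8071/14823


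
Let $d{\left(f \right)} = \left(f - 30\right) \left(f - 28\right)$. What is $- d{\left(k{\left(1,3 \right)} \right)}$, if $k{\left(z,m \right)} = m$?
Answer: $-675$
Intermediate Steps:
$d{\left(f \right)} = \left(-30 + f\right) \left(-28 + f\right)$
$- d{\left(k{\left(1,3 \right)} \right)} = - (840 + 3^{2} - 174) = - (840 + 9 - 174) = \left(-1\right) 675 = -675$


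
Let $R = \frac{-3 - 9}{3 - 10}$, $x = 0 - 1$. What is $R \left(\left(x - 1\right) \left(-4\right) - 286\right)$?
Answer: $- \frac{3336}{7} \approx -476.57$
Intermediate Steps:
$x = -1$ ($x = 0 - 1 = -1$)
$R = \frac{12}{7}$ ($R = - \frac{12}{-7} = \left(-12\right) \left(- \frac{1}{7}\right) = \frac{12}{7} \approx 1.7143$)
$R \left(\left(x - 1\right) \left(-4\right) - 286\right) = \frac{12 \left(\left(-1 - 1\right) \left(-4\right) - 286\right)}{7} = \frac{12 \left(\left(-2\right) \left(-4\right) - 286\right)}{7} = \frac{12 \left(8 - 286\right)}{7} = \frac{12}{7} \left(-278\right) = - \frac{3336}{7}$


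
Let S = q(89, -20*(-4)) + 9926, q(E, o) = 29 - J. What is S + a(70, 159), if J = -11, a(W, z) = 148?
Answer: 10114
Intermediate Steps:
q(E, o) = 40 (q(E, o) = 29 - 1*(-11) = 29 + 11 = 40)
S = 9966 (S = 40 + 9926 = 9966)
S + a(70, 159) = 9966 + 148 = 10114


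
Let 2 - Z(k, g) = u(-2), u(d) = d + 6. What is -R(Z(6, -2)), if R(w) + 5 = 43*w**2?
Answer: -167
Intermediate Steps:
u(d) = 6 + d
Z(k, g) = -2 (Z(k, g) = 2 - (6 - 2) = 2 - 1*4 = 2 - 4 = -2)
R(w) = -5 + 43*w**2
-R(Z(6, -2)) = -(-5 + 43*(-2)**2) = -(-5 + 43*4) = -(-5 + 172) = -1*167 = -167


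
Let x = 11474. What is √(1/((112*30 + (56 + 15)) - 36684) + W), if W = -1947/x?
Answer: I*√24706966224529930/381544922 ≈ 0.41197*I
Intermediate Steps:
W = -1947/11474 ≈ -0.16969
√(1/((112*30 + (56 + 15)) - 36684) + W) = √(1/((112*30 + (56 + 15)) - 36684) - 1947/11474) = √(1/((3360 + 71) - 36684) - 1947/11474) = √(1/(3431 - 36684) - 1947/11474) = √(1/(-33253) - 1947/11474) = √(-1/33253 - 1947/11474) = √(-64755065/381544922) = I*√24706966224529930/381544922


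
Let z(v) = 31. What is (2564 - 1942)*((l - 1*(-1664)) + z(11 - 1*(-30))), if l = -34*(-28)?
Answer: 1646434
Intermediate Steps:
l = 952
(2564 - 1942)*((l - 1*(-1664)) + z(11 - 1*(-30))) = (2564 - 1942)*((952 - 1*(-1664)) + 31) = 622*((952 + 1664) + 31) = 622*(2616 + 31) = 622*2647 = 1646434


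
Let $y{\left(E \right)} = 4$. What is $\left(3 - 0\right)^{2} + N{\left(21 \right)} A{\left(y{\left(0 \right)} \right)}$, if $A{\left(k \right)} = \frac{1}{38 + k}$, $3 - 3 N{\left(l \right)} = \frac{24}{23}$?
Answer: $\frac{2903}{322} \approx 9.0155$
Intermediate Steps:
$N{\left(l \right)} = \frac{15}{23}$ ($N{\left(l \right)} = 1 - \frac{24 \cdot \frac{1}{23}}{3} = 1 - \frac{8}{23} = \frac{15}{23}$)
$\left(3 - 0\right)^{2} + N{\left(21 \right)} A{\left(y{\left(0 \right)} \right)} = \left(3 - 0\right)^{2} + \frac{15}{23 \left(38 + 4\right)} = \left(3 + 0\right)^{2} + \frac{15}{23 \cdot 42} = 3^{2} + \frac{15}{23} \cdot \frac{1}{42} = 9 + \frac{5}{322} = \frac{2903}{322}$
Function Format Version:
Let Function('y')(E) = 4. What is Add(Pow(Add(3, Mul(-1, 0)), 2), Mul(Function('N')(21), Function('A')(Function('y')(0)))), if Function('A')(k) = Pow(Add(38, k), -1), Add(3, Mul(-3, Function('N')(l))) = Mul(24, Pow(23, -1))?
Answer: Rational(2903, 322) ≈ 9.0155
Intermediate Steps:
Function('N')(l) = Rational(15, 23) (Function('N')(l) = Add(1, Mul(Rational(-1, 3), Mul(24, Pow(23, -1)))) = Add(1, Mul(Rational(-1, 3), Mul(24, Rational(1, 23)))) = Add(1, Mul(Rational(-1, 3), Rational(24, 23))) = Add(1, Rational(-8, 23)) = Rational(15, 23))
Add(Pow(Add(3, Mul(-1, 0)), 2), Mul(Function('N')(21), Function('A')(Function('y')(0)))) = Add(Pow(Add(3, Mul(-1, 0)), 2), Mul(Rational(15, 23), Pow(Add(38, 4), -1))) = Add(Pow(Add(3, 0), 2), Mul(Rational(15, 23), Pow(42, -1))) = Add(Pow(3, 2), Mul(Rational(15, 23), Rational(1, 42))) = Add(9, Rational(5, 322)) = Rational(2903, 322)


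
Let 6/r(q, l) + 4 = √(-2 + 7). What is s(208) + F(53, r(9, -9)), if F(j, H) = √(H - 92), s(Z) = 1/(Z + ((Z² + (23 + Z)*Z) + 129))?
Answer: 1/91649 + √(-11396 - 66*√5)/11 ≈ 1.0911e-5 + 9.7674*I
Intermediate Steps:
r(q, l) = 6/(-4 + √5) (r(q, l) = 6/(-4 + √(-2 + 7)) = 6/(-4 + √5))
s(Z) = 1/(129 + Z + Z² + Z*(23 + Z)) (s(Z) = 1/(Z + ((Z² + Z*(23 + Z)) + 129)) = 1/(Z + (129 + Z² + Z*(23 + Z))) = 1/(129 + Z + Z² + Z*(23 + Z)))
F(j, H) = √(-92 + H)
s(208) + F(53, r(9, -9)) = 1/(129 + 2*208² + 24*208) + √(-92 + (-24/11 - 6*√5/11)) = 1/(129 + 2*43264 + 4992) + √(-1036/11 - 6*√5/11) = 1/(129 + 86528 + 4992) + √(-1036/11 - 6*√5/11) = 1/91649 + √(-1036/11 - 6*√5/11)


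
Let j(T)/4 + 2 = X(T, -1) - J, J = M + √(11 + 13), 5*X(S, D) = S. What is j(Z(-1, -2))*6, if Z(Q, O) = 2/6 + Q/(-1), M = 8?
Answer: -1168/5 - 48*√6 ≈ -351.18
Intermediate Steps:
X(S, D) = S/5
Z(Q, O) = ⅓ - Q (Z(Q, O) = 2*(⅙) + Q*(-1) = ⅓ - Q)
J = 8 + 2*√6 (J = 8 + √(11 + 13) = 8 + √24 = 8 + 2*√6 ≈ 12.899)
j(T) = -40 - 8*√6 + 4*T/5 (j(T) = -8 + 4*(T/5 - (8 + 2*√6)) = -8 + 4*(T/5 + (-8 - 2*√6)) = -8 + 4*(-8 - 2*√6 + T/5) = -8 + (-32 - 8*√6 + 4*T/5) = -40 - 8*√6 + 4*T/5)
j(Z(-1, -2))*6 = (-40 - 8*√6 + 4*(⅓ - 1*(-1))/5)*6 = (-40 - 8*√6 + 4*(⅓ + 1)/5)*6 = (-40 - 8*√6 + (⅘)*(4/3))*6 = (-40 - 8*√6 + 16/15)*6 = (-584/15 - 8*√6)*6 = -1168/5 - 48*√6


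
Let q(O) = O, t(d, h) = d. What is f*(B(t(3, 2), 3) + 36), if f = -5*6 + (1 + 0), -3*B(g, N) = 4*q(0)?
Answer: -1044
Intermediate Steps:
B(g, N) = 0 (B(g, N) = -4*0/3 = -⅓*0 = 0)
f = -29 (f = -30 + 1 = -29)
f*(B(t(3, 2), 3) + 36) = -29*(0 + 36) = -29*36 = -1044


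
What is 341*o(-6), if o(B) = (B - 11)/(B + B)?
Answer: 5797/12 ≈ 483.08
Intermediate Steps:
o(B) = (-11 + B)/(2*B) (o(B) = (-11 + B)/((2*B)) = (-11 + B)*(1/(2*B)) = (-11 + B)/(2*B))
341*o(-6) = 341*((½)*(-11 - 6)/(-6)) = 341*((½)*(-⅙)*(-17)) = 341*(17/12) = 5797/12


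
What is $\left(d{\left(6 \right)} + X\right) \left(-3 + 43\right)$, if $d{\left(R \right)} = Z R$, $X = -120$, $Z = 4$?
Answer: $-3840$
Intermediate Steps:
$d{\left(R \right)} = 4 R$
$\left(d{\left(6 \right)} + X\right) \left(-3 + 43\right) = \left(4 \cdot 6 - 120\right) \left(-3 + 43\right) = \left(24 - 120\right) 40 = \left(-96\right) 40 = -3840$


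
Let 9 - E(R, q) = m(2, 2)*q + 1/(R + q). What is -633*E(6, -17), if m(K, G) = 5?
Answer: -655155/11 ≈ -59560.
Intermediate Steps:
E(R, q) = 9 - 1/(R + q) - 5*q (E(R, q) = 9 - (5*q + 1/(R + q)) = 9 - (1/(R + q) + 5*q) = 9 + (-1/(R + q) - 5*q) = 9 - 1/(R + q) - 5*q)
-633*E(6, -17) = -633*(-1 - 5*(-17)² + 9*6 + 9*(-17) - 5*6*(-17))/(6 - 17) = -633*(-1 - 5*289 + 54 - 153 + 510)/(-11) = -(-633)*(-1 - 1445 + 54 - 153 + 510)/11 = -(-633)*(-1035)/11 = -633*1035/11 = -655155/11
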